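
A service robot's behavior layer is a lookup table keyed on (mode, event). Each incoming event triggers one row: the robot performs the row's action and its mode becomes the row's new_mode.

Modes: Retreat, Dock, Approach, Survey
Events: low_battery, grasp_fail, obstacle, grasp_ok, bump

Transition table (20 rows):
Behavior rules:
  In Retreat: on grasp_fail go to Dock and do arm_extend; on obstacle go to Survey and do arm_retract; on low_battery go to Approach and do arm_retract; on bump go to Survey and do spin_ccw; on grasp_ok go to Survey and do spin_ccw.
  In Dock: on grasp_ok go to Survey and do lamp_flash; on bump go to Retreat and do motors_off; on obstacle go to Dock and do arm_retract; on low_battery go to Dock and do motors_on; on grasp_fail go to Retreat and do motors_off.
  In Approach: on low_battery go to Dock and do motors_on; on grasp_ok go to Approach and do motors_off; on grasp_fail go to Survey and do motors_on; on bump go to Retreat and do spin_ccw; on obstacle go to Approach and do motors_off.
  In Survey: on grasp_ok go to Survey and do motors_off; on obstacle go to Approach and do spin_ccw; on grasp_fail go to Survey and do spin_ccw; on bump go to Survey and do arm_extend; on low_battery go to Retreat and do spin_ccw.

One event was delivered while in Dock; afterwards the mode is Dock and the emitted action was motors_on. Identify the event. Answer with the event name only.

low_battery

try low_battery: (Dock, low_battery) → (Dock, motors_on)  ← matches
try grasp_fail: (Dock, grasp_fail) → (Retreat, motors_off)
try obstacle: (Dock, obstacle) → (Dock, arm_retract)
try grasp_ok: (Dock, grasp_ok) → (Survey, lamp_flash)
try bump: (Dock, bump) → (Retreat, motors_off)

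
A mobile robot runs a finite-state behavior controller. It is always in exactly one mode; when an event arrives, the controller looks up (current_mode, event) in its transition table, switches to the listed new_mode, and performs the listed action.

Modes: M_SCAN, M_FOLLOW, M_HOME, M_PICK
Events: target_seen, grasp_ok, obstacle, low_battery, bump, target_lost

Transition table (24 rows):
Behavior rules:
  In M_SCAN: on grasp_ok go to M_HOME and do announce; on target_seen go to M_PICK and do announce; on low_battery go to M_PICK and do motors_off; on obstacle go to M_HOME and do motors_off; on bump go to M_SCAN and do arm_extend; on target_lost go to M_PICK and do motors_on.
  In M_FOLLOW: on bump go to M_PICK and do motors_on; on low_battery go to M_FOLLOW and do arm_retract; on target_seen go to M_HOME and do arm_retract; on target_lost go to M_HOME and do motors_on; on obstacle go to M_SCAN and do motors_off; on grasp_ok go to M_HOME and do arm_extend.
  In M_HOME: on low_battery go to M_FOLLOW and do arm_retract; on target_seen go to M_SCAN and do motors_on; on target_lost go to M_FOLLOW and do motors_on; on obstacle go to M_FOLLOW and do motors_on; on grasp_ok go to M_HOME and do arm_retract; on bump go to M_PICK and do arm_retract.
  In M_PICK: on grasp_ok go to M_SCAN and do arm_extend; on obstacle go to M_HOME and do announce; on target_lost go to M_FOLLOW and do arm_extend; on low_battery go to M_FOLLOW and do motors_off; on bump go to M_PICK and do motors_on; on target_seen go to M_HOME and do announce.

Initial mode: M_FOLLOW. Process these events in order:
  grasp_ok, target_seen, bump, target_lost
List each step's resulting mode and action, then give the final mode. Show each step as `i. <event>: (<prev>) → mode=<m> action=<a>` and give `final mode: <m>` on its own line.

final mode: M_PICK

1. grasp_ok: (M_FOLLOW) → mode=M_HOME action=arm_extend
2. target_seen: (M_HOME) → mode=M_SCAN action=motors_on
3. bump: (M_SCAN) → mode=M_SCAN action=arm_extend
4. target_lost: (M_SCAN) → mode=M_PICK action=motors_on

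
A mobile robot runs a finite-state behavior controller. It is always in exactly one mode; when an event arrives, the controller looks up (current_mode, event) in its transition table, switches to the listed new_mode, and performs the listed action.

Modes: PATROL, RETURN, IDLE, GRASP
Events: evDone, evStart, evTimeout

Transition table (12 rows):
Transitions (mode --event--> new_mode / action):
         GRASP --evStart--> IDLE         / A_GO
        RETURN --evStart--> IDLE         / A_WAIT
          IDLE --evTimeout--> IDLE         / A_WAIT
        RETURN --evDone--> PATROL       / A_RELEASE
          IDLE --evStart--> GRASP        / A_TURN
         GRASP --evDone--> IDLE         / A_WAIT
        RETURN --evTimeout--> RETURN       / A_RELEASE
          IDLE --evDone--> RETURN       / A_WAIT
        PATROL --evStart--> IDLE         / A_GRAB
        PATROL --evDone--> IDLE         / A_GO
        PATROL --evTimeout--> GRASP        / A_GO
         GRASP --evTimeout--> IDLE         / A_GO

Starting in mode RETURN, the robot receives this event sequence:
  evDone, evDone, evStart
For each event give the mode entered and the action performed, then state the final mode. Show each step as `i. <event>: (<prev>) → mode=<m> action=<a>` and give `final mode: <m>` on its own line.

final mode: GRASP

1. evDone: (RETURN) → mode=PATROL action=A_RELEASE
2. evDone: (PATROL) → mode=IDLE action=A_GO
3. evStart: (IDLE) → mode=GRASP action=A_TURN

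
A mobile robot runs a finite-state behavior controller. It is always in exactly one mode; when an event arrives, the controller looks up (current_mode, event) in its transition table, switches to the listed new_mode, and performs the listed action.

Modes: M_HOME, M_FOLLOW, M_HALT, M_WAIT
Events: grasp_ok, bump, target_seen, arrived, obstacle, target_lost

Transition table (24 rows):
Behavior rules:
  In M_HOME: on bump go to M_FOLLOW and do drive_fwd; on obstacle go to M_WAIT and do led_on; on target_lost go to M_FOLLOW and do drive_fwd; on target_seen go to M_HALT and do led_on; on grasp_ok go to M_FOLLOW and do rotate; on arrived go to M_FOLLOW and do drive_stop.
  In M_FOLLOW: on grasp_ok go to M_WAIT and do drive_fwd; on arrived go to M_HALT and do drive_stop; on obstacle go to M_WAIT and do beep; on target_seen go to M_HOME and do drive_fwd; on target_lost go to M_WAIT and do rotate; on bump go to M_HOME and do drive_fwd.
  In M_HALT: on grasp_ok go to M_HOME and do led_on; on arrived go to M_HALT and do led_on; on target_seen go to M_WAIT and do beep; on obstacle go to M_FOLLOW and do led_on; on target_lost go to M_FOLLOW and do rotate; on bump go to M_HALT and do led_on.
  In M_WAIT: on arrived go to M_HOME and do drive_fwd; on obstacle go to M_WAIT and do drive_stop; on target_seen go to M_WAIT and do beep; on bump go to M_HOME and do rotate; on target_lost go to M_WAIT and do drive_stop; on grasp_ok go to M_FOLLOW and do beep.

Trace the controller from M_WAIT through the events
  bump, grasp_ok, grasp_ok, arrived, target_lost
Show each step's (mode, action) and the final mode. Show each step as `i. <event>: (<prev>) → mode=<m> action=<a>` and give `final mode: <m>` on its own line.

final mode: M_FOLLOW

1. bump: (M_WAIT) → mode=M_HOME action=rotate
2. grasp_ok: (M_HOME) → mode=M_FOLLOW action=rotate
3. grasp_ok: (M_FOLLOW) → mode=M_WAIT action=drive_fwd
4. arrived: (M_WAIT) → mode=M_HOME action=drive_fwd
5. target_lost: (M_HOME) → mode=M_FOLLOW action=drive_fwd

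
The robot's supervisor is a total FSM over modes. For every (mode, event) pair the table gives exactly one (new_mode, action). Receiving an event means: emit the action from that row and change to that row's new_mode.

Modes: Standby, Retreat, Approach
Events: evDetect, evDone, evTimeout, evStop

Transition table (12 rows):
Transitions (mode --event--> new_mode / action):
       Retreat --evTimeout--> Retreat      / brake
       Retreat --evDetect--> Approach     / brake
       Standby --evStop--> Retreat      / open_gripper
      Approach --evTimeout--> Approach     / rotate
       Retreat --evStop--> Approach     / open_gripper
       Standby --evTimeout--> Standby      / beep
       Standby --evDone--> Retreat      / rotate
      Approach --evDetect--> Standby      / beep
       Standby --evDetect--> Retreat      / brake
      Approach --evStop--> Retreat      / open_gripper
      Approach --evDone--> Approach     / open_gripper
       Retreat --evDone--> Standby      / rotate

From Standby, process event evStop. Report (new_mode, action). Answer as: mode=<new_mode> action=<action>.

current mode = Standby; filter table to that mode:
  (Standby, evStop) → (Retreat, open_gripper)  ← event matches
  (Standby, evTimeout) → (Standby, beep)
  (Standby, evDone) → (Retreat, rotate)
  (Standby, evDetect) → (Retreat, brake)
event = evStop selects (Retreat, open_gripper)

mode=Retreat action=open_gripper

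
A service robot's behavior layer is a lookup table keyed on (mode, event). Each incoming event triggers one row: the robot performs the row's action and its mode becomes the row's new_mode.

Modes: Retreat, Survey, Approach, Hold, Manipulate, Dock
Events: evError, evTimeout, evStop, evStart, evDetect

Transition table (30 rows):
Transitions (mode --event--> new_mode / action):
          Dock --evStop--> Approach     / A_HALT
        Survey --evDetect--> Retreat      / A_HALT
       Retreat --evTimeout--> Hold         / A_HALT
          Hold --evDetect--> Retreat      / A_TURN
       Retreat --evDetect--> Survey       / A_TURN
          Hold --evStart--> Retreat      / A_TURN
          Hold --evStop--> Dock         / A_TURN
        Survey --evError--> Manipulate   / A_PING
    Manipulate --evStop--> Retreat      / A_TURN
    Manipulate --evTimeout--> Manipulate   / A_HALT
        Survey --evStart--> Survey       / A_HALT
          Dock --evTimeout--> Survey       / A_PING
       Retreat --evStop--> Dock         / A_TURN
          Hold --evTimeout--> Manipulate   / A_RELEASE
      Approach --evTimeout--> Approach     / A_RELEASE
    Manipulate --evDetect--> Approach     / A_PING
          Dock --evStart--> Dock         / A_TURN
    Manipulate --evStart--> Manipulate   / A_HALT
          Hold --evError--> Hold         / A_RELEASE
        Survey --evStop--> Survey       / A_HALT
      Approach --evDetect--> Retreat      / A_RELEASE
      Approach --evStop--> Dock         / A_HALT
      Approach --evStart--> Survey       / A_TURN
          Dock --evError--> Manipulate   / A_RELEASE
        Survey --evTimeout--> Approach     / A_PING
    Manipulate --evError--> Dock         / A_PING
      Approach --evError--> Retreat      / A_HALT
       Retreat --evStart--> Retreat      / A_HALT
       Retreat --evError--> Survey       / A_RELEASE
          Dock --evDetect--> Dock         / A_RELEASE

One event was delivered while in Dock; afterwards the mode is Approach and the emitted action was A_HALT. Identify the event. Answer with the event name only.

evStop

try evError: (Dock, evError) → (Manipulate, A_RELEASE)
try evTimeout: (Dock, evTimeout) → (Survey, A_PING)
try evStop: (Dock, evStop) → (Approach, A_HALT)  ← matches
try evStart: (Dock, evStart) → (Dock, A_TURN)
try evDetect: (Dock, evDetect) → (Dock, A_RELEASE)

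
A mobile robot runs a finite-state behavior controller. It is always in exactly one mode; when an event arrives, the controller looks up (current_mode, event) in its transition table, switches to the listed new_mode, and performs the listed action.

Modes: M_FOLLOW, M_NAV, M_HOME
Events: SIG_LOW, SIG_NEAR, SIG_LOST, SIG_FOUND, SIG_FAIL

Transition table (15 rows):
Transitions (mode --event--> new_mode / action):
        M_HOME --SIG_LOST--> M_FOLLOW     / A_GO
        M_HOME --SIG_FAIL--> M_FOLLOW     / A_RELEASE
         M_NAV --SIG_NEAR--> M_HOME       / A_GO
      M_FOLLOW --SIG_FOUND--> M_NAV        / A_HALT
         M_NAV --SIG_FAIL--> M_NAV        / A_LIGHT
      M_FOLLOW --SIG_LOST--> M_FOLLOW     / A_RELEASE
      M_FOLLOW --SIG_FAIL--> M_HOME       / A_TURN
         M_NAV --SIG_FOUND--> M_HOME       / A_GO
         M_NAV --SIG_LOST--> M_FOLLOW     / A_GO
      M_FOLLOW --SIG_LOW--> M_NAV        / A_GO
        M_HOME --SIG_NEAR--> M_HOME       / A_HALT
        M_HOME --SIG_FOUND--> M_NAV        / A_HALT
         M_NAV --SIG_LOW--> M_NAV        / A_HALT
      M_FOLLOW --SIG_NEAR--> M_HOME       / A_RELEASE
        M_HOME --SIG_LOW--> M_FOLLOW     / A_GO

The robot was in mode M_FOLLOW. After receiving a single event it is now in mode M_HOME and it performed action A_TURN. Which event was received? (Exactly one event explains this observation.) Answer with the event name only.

SIG_FAIL

try SIG_LOW: (M_FOLLOW, SIG_LOW) → (M_NAV, A_GO)
try SIG_NEAR: (M_FOLLOW, SIG_NEAR) → (M_HOME, A_RELEASE)
try SIG_LOST: (M_FOLLOW, SIG_LOST) → (M_FOLLOW, A_RELEASE)
try SIG_FOUND: (M_FOLLOW, SIG_FOUND) → (M_NAV, A_HALT)
try SIG_FAIL: (M_FOLLOW, SIG_FAIL) → (M_HOME, A_TURN)  ← matches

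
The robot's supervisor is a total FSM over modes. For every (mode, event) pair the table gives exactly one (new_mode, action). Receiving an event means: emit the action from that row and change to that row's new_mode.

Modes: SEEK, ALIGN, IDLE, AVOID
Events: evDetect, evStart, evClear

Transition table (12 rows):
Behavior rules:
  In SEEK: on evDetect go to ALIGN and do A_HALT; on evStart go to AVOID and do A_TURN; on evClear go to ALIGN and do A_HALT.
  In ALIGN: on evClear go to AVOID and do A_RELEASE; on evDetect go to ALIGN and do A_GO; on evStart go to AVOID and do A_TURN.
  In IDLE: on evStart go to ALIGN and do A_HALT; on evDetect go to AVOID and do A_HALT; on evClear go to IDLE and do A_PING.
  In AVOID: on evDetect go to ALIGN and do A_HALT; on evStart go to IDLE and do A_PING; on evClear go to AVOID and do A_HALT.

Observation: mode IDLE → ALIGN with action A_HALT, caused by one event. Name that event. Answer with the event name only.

try evDetect: (IDLE, evDetect) → (AVOID, A_HALT)
try evStart: (IDLE, evStart) → (ALIGN, A_HALT)  ← matches
try evClear: (IDLE, evClear) → (IDLE, A_PING)

evStart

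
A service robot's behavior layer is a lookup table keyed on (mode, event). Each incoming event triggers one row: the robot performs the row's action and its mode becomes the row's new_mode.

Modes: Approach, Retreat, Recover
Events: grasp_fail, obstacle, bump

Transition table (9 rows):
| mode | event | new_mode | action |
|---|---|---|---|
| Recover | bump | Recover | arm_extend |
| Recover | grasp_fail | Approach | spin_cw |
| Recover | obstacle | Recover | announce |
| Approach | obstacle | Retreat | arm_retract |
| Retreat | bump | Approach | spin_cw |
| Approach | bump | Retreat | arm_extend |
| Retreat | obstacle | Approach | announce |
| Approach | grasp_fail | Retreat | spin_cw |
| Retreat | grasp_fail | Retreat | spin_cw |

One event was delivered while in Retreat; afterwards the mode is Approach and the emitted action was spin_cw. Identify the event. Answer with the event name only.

try grasp_fail: (Retreat, grasp_fail) → (Retreat, spin_cw)
try obstacle: (Retreat, obstacle) → (Approach, announce)
try bump: (Retreat, bump) → (Approach, spin_cw)  ← matches

bump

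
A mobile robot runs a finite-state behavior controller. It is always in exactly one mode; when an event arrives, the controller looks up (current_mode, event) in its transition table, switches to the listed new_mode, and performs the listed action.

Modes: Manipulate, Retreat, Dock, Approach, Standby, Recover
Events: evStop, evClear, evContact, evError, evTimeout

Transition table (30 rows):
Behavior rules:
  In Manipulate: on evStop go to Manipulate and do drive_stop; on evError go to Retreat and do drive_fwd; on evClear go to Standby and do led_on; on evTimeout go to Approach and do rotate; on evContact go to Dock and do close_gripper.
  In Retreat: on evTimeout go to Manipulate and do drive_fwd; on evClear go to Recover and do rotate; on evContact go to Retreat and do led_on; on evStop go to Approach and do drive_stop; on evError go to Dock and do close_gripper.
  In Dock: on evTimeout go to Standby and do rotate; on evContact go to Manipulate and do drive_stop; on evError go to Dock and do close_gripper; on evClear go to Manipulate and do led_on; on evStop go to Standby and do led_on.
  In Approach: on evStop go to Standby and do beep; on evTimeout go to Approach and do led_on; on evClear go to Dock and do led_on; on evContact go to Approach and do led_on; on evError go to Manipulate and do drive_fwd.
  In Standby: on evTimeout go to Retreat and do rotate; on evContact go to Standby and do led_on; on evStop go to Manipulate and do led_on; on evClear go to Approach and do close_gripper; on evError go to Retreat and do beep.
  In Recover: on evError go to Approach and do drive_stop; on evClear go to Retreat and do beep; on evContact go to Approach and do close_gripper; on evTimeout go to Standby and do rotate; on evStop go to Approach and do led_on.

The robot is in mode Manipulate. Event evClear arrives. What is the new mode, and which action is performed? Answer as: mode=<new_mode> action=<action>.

mode=Standby action=led_on

current mode = Manipulate; filter table to that mode:
  (Manipulate, evStop) → (Manipulate, drive_stop)
  (Manipulate, evError) → (Retreat, drive_fwd)
  (Manipulate, evClear) → (Standby, led_on)  ← event matches
  (Manipulate, evTimeout) → (Approach, rotate)
  (Manipulate, evContact) → (Dock, close_gripper)
event = evClear selects (Standby, led_on)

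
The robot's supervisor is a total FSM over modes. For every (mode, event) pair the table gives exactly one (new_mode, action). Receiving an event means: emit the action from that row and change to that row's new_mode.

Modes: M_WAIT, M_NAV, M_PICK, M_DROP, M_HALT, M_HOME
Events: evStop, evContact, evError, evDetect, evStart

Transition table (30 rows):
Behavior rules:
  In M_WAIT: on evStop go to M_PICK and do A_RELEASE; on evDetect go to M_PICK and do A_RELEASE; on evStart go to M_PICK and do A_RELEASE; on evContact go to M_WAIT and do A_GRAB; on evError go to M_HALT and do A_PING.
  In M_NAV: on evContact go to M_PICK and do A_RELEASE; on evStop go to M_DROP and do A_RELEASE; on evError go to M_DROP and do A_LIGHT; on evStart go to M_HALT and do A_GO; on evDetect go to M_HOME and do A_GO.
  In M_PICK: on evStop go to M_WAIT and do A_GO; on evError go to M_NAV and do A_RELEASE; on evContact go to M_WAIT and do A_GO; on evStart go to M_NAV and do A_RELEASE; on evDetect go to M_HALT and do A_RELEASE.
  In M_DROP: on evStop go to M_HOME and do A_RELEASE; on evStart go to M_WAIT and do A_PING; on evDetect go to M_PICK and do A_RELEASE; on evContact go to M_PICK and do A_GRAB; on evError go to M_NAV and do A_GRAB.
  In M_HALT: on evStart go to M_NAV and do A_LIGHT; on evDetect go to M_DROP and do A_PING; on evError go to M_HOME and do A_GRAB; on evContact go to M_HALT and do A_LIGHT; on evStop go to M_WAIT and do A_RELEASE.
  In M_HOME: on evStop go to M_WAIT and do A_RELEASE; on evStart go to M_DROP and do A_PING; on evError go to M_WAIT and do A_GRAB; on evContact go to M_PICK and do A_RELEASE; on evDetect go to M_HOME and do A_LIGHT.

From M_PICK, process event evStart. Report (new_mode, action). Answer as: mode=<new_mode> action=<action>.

current mode = M_PICK; filter table to that mode:
  (M_PICK, evStop) → (M_WAIT, A_GO)
  (M_PICK, evError) → (M_NAV, A_RELEASE)
  (M_PICK, evContact) → (M_WAIT, A_GO)
  (M_PICK, evStart) → (M_NAV, A_RELEASE)  ← event matches
  (M_PICK, evDetect) → (M_HALT, A_RELEASE)
event = evStart selects (M_NAV, A_RELEASE)

mode=M_NAV action=A_RELEASE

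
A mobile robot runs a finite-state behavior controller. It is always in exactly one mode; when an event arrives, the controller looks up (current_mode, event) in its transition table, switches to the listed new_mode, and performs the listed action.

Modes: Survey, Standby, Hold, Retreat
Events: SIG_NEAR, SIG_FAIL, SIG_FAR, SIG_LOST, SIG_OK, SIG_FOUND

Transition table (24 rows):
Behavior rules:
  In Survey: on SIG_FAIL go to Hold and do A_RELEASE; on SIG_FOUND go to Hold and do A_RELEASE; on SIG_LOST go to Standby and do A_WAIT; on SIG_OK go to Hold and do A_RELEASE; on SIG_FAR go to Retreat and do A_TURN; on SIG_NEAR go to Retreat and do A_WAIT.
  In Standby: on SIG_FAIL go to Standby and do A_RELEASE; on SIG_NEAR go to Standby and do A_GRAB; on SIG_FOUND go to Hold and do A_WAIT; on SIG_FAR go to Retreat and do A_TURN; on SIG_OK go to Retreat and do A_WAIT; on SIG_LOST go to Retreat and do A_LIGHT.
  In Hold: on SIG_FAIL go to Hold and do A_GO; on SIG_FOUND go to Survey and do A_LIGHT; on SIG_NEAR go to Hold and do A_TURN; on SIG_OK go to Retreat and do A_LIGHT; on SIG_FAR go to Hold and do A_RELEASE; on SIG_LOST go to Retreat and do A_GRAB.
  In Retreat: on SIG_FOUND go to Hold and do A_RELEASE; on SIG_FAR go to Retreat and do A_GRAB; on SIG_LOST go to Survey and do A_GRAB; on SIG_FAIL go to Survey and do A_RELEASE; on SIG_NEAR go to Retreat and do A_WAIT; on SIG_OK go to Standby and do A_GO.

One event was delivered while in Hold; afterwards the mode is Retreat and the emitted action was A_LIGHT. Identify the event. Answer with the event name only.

SIG_OK

try SIG_NEAR: (Hold, SIG_NEAR) → (Hold, A_TURN)
try SIG_FAIL: (Hold, SIG_FAIL) → (Hold, A_GO)
try SIG_FAR: (Hold, SIG_FAR) → (Hold, A_RELEASE)
try SIG_LOST: (Hold, SIG_LOST) → (Retreat, A_GRAB)
try SIG_OK: (Hold, SIG_OK) → (Retreat, A_LIGHT)  ← matches
try SIG_FOUND: (Hold, SIG_FOUND) → (Survey, A_LIGHT)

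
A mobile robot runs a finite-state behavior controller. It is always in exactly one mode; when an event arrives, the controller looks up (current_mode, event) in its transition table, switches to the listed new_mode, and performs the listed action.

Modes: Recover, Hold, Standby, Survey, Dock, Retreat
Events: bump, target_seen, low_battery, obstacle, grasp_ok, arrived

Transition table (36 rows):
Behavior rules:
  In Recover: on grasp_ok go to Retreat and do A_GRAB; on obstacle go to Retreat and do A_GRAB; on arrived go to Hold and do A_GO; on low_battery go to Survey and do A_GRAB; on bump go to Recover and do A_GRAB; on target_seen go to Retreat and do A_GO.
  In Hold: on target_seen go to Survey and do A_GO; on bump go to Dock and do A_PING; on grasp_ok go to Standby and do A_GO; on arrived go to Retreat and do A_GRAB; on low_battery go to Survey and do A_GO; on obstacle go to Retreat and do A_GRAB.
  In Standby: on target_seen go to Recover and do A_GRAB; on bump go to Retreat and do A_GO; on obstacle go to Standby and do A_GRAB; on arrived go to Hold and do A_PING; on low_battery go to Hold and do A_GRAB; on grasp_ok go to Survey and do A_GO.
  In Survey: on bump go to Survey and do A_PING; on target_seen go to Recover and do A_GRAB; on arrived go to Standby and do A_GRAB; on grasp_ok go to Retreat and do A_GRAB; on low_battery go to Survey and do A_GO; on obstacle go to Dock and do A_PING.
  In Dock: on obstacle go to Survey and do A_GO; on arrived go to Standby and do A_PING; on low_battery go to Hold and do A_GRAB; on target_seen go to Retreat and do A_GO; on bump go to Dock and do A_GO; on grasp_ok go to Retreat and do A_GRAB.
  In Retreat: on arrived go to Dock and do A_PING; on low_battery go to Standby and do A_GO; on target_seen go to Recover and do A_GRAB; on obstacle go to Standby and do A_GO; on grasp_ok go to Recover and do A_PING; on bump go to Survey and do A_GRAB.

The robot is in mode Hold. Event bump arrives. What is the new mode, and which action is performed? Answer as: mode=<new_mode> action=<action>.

current mode = Hold; filter table to that mode:
  (Hold, target_seen) → (Survey, A_GO)
  (Hold, bump) → (Dock, A_PING)  ← event matches
  (Hold, grasp_ok) → (Standby, A_GO)
  (Hold, arrived) → (Retreat, A_GRAB)
  (Hold, low_battery) → (Survey, A_GO)
  (Hold, obstacle) → (Retreat, A_GRAB)
event = bump selects (Dock, A_PING)

mode=Dock action=A_PING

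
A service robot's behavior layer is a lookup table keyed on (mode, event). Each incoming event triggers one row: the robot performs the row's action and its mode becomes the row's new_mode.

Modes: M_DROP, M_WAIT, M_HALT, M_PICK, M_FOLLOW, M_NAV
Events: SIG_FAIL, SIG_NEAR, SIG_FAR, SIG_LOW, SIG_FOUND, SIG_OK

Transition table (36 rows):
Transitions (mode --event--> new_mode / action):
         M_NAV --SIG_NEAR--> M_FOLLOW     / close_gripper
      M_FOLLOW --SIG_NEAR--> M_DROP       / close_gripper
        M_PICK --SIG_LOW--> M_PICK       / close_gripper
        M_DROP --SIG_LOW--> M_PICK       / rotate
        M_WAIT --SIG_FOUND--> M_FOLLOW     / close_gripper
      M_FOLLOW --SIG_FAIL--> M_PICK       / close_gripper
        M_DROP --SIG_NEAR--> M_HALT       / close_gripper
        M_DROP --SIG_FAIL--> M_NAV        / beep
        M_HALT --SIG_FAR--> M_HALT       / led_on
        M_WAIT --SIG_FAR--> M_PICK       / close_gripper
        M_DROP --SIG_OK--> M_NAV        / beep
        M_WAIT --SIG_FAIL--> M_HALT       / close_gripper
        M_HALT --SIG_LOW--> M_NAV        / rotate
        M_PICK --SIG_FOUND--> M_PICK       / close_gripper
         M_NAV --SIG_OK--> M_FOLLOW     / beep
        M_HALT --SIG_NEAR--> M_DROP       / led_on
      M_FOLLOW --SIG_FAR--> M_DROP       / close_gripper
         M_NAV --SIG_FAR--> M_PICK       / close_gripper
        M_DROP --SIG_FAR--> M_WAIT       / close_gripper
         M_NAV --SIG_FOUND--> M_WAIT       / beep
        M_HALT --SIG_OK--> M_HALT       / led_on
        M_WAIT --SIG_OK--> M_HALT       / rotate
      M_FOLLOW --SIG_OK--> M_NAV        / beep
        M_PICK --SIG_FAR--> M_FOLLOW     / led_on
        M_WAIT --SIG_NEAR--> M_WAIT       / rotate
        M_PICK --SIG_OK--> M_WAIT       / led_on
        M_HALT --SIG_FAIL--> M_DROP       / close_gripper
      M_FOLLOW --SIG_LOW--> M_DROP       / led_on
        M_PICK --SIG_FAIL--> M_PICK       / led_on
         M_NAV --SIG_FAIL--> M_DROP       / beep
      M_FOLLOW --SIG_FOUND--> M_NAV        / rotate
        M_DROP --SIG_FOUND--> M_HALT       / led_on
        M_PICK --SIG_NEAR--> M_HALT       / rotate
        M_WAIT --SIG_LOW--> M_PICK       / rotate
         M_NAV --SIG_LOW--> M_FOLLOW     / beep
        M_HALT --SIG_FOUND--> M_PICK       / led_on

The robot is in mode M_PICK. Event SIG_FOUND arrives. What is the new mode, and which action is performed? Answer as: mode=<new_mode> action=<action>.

current mode = M_PICK; filter table to that mode:
  (M_PICK, SIG_LOW) → (M_PICK, close_gripper)
  (M_PICK, SIG_FOUND) → (M_PICK, close_gripper)  ← event matches
  (M_PICK, SIG_FAR) → (M_FOLLOW, led_on)
  (M_PICK, SIG_OK) → (M_WAIT, led_on)
  (M_PICK, SIG_FAIL) → (M_PICK, led_on)
  (M_PICK, SIG_NEAR) → (M_HALT, rotate)
event = SIG_FOUND selects (M_PICK, close_gripper)

mode=M_PICK action=close_gripper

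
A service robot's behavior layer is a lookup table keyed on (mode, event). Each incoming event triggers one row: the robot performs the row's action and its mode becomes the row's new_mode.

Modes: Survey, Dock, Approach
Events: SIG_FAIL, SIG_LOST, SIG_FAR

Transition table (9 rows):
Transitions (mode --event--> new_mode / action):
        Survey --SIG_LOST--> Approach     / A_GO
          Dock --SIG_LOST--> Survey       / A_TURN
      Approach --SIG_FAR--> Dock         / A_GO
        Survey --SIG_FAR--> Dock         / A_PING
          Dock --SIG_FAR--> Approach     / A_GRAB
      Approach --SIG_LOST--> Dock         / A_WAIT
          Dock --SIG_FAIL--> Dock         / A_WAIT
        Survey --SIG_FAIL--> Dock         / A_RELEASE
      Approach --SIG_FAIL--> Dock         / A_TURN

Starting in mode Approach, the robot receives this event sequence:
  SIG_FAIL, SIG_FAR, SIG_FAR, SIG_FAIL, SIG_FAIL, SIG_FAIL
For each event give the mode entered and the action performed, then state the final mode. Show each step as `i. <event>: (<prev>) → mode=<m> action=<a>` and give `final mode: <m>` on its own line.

final mode: Dock

1. SIG_FAIL: (Approach) → mode=Dock action=A_TURN
2. SIG_FAR: (Dock) → mode=Approach action=A_GRAB
3. SIG_FAR: (Approach) → mode=Dock action=A_GO
4. SIG_FAIL: (Dock) → mode=Dock action=A_WAIT
5. SIG_FAIL: (Dock) → mode=Dock action=A_WAIT
6. SIG_FAIL: (Dock) → mode=Dock action=A_WAIT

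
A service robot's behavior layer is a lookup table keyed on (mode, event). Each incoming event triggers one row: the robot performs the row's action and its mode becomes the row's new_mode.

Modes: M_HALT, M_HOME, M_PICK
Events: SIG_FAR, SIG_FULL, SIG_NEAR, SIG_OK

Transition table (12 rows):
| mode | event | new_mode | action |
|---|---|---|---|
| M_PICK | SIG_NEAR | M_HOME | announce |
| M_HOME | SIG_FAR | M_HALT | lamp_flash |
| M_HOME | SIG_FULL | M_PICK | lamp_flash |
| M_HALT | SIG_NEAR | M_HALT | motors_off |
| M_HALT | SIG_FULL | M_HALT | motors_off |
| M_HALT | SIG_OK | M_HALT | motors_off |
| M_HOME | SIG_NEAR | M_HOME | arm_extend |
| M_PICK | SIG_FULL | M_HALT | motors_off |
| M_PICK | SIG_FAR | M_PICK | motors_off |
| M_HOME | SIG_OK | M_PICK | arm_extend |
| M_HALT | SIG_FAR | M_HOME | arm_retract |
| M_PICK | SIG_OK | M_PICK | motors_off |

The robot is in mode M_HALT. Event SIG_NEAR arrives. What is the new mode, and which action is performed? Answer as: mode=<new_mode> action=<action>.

current mode = M_HALT; filter table to that mode:
  (M_HALT, SIG_NEAR) → (M_HALT, motors_off)  ← event matches
  (M_HALT, SIG_FULL) → (M_HALT, motors_off)
  (M_HALT, SIG_OK) → (M_HALT, motors_off)
  (M_HALT, SIG_FAR) → (M_HOME, arm_retract)
event = SIG_NEAR selects (M_HALT, motors_off)

mode=M_HALT action=motors_off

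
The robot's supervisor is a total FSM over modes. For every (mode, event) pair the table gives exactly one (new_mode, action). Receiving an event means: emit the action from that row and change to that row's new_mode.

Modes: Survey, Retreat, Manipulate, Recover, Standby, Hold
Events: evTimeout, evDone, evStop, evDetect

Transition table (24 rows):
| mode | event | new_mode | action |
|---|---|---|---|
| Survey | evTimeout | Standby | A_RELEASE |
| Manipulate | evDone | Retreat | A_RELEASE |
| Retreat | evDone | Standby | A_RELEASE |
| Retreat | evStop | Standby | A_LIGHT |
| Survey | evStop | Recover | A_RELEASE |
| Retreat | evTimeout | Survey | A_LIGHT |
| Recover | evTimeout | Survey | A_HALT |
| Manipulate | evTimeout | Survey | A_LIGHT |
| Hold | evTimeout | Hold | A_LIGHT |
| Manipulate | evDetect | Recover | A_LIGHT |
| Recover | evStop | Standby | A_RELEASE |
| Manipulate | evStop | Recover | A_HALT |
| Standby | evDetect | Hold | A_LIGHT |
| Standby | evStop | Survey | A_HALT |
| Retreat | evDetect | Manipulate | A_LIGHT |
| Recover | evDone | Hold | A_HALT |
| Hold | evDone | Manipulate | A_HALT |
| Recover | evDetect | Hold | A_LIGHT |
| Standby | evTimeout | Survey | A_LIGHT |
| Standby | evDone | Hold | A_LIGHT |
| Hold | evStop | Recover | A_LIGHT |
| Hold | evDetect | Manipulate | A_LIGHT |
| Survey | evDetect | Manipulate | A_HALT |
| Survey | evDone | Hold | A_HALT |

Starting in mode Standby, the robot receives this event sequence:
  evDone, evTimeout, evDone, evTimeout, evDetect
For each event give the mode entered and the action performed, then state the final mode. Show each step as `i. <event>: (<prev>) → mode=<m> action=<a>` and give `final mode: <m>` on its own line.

final mode: Manipulate

1. evDone: (Standby) → mode=Hold action=A_LIGHT
2. evTimeout: (Hold) → mode=Hold action=A_LIGHT
3. evDone: (Hold) → mode=Manipulate action=A_HALT
4. evTimeout: (Manipulate) → mode=Survey action=A_LIGHT
5. evDetect: (Survey) → mode=Manipulate action=A_HALT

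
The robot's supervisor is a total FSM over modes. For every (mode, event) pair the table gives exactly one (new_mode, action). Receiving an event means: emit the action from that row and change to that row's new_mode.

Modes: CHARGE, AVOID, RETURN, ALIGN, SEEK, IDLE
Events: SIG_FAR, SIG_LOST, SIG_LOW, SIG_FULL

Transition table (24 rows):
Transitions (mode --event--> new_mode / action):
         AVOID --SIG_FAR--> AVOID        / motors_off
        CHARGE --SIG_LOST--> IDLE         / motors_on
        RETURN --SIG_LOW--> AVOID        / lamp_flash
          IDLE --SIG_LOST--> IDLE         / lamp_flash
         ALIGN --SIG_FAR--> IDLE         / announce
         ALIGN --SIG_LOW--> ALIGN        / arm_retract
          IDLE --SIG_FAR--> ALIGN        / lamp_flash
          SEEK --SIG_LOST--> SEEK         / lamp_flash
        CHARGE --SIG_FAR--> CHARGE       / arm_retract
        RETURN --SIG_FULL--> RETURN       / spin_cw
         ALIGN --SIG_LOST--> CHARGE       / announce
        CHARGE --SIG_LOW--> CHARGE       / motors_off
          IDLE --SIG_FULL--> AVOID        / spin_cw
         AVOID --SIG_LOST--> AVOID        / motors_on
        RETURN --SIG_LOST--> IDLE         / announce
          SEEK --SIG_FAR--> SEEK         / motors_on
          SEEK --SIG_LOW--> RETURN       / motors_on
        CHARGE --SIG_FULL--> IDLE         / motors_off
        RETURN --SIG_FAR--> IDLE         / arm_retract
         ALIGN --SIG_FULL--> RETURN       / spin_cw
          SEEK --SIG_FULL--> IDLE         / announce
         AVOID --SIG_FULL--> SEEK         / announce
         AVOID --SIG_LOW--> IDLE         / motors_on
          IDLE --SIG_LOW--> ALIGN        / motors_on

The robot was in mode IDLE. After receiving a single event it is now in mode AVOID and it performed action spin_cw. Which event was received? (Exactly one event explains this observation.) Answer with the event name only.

try SIG_FAR: (IDLE, SIG_FAR) → (ALIGN, lamp_flash)
try SIG_LOST: (IDLE, SIG_LOST) → (IDLE, lamp_flash)
try SIG_LOW: (IDLE, SIG_LOW) → (ALIGN, motors_on)
try SIG_FULL: (IDLE, SIG_FULL) → (AVOID, spin_cw)  ← matches

SIG_FULL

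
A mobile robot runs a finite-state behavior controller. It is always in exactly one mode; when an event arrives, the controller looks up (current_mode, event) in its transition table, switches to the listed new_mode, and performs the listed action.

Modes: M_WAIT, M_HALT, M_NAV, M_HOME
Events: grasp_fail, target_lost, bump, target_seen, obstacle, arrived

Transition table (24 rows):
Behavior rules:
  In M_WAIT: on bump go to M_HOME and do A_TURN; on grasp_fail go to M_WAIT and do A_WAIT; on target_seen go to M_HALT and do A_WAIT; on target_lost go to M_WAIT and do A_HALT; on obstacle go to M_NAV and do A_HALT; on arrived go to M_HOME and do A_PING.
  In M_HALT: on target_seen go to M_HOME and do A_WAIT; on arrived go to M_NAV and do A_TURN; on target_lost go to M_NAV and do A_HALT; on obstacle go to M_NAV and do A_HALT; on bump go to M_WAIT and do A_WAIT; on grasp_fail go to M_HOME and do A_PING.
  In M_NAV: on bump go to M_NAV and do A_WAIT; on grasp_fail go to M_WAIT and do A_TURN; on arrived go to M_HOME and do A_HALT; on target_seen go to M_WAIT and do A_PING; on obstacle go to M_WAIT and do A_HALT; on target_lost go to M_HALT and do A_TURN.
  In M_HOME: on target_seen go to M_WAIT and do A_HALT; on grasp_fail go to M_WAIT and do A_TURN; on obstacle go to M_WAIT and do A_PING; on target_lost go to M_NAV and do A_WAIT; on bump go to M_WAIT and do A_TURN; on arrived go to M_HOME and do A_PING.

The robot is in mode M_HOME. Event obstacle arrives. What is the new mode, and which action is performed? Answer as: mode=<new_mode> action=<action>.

current mode = M_HOME; filter table to that mode:
  (M_HOME, target_seen) → (M_WAIT, A_HALT)
  (M_HOME, grasp_fail) → (M_WAIT, A_TURN)
  (M_HOME, obstacle) → (M_WAIT, A_PING)  ← event matches
  (M_HOME, target_lost) → (M_NAV, A_WAIT)
  (M_HOME, bump) → (M_WAIT, A_TURN)
  (M_HOME, arrived) → (M_HOME, A_PING)
event = obstacle selects (M_WAIT, A_PING)

mode=M_WAIT action=A_PING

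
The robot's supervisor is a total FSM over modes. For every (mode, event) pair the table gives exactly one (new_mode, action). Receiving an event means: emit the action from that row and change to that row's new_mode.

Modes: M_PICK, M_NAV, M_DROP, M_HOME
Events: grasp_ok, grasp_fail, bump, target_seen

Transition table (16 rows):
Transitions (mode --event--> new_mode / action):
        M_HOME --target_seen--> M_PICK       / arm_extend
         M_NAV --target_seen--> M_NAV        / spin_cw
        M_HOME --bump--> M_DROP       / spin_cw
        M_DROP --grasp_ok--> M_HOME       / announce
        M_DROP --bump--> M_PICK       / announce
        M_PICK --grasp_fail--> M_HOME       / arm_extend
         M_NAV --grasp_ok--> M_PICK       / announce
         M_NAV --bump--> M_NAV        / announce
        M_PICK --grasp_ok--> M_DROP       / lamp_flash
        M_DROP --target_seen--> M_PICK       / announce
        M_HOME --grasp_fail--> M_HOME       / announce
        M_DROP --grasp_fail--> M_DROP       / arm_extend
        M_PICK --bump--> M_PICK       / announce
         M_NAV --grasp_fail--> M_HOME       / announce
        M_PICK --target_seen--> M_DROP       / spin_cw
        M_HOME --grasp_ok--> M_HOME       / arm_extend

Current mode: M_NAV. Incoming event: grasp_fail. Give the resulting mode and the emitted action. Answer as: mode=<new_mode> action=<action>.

current mode = M_NAV; filter table to that mode:
  (M_NAV, target_seen) → (M_NAV, spin_cw)
  (M_NAV, grasp_ok) → (M_PICK, announce)
  (M_NAV, bump) → (M_NAV, announce)
  (M_NAV, grasp_fail) → (M_HOME, announce)  ← event matches
event = grasp_fail selects (M_HOME, announce)

mode=M_HOME action=announce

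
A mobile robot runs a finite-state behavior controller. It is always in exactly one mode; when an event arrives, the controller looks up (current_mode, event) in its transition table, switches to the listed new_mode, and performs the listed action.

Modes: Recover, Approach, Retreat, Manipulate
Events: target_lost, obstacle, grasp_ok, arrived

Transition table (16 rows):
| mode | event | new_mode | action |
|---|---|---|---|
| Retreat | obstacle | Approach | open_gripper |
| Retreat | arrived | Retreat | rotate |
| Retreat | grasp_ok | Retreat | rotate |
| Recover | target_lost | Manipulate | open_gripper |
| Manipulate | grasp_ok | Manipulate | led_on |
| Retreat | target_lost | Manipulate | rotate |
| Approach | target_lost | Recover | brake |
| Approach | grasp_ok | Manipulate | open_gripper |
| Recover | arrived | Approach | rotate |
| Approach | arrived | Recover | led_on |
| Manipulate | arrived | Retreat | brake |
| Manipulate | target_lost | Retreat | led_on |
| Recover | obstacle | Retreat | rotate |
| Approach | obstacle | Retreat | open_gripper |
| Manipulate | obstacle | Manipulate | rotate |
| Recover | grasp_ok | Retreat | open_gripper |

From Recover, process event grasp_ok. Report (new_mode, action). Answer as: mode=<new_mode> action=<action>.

current mode = Recover; filter table to that mode:
  (Recover, target_lost) → (Manipulate, open_gripper)
  (Recover, arrived) → (Approach, rotate)
  (Recover, obstacle) → (Retreat, rotate)
  (Recover, grasp_ok) → (Retreat, open_gripper)  ← event matches
event = grasp_ok selects (Retreat, open_gripper)

mode=Retreat action=open_gripper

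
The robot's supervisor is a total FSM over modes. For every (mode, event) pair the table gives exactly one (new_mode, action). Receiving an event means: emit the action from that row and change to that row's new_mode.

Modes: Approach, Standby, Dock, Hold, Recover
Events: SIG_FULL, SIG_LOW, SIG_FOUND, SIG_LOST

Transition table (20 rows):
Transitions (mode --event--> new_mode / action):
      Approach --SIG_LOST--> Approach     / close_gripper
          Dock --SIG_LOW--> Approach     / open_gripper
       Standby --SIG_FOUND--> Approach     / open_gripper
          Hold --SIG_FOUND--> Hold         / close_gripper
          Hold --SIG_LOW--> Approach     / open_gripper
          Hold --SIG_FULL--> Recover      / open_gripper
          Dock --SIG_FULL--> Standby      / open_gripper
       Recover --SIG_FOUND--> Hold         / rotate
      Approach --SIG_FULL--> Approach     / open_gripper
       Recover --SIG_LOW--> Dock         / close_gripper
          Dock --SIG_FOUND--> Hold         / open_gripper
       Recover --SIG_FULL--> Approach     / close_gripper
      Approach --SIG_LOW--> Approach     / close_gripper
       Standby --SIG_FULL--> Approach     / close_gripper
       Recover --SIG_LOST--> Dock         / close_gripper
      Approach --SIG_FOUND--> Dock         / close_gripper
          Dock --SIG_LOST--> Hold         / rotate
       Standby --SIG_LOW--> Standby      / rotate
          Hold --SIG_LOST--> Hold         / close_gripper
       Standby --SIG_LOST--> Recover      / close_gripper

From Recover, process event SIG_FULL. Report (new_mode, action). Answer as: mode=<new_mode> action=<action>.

current mode = Recover; filter table to that mode:
  (Recover, SIG_FOUND) → (Hold, rotate)
  (Recover, SIG_LOW) → (Dock, close_gripper)
  (Recover, SIG_FULL) → (Approach, close_gripper)  ← event matches
  (Recover, SIG_LOST) → (Dock, close_gripper)
event = SIG_FULL selects (Approach, close_gripper)

mode=Approach action=close_gripper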